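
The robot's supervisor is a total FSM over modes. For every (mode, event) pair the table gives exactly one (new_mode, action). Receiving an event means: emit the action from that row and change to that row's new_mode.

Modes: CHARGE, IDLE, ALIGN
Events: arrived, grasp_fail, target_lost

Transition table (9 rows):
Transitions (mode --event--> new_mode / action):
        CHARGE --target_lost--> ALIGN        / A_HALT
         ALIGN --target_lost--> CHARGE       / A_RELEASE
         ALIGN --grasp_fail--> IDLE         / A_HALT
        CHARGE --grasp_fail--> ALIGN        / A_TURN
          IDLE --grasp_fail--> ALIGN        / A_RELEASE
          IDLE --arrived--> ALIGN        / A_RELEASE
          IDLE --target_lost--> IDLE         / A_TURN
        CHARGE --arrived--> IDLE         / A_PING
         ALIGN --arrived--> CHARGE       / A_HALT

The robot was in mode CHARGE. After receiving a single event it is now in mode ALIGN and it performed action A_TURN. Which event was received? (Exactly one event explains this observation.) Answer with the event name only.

try arrived: (CHARGE, arrived) → (IDLE, A_PING)
try grasp_fail: (CHARGE, grasp_fail) → (ALIGN, A_TURN)  ← matches
try target_lost: (CHARGE, target_lost) → (ALIGN, A_HALT)

grasp_fail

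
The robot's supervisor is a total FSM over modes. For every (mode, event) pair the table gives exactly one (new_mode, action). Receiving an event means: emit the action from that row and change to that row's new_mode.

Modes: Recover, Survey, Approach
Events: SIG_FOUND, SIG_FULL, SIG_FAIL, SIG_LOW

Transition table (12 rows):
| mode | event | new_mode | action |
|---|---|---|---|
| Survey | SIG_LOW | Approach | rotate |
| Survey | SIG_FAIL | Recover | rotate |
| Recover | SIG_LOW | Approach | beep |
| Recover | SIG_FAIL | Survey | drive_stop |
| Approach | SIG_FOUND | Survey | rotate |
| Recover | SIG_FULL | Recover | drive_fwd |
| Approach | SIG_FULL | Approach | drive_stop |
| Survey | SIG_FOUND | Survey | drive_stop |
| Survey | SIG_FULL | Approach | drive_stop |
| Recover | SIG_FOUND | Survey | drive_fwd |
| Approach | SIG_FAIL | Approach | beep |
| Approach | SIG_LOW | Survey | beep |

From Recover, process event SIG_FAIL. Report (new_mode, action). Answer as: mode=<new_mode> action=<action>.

current mode = Recover; filter table to that mode:
  (Recover, SIG_LOW) → (Approach, beep)
  (Recover, SIG_FAIL) → (Survey, drive_stop)  ← event matches
  (Recover, SIG_FULL) → (Recover, drive_fwd)
  (Recover, SIG_FOUND) → (Survey, drive_fwd)
event = SIG_FAIL selects (Survey, drive_stop)

mode=Survey action=drive_stop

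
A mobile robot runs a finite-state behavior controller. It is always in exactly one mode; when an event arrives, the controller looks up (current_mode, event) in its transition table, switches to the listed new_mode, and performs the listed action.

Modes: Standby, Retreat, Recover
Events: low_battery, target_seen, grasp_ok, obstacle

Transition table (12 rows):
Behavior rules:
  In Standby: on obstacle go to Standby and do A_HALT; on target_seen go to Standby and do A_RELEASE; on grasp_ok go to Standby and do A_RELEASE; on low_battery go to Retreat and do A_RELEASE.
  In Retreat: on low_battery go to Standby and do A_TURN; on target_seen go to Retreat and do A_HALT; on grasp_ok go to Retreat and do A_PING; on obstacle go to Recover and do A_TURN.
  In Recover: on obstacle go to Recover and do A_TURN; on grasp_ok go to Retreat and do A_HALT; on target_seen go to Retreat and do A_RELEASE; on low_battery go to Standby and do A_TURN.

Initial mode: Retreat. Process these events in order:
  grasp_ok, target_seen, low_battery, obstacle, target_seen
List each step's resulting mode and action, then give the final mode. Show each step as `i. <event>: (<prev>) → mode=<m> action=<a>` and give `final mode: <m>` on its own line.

final mode: Standby

1. grasp_ok: (Retreat) → mode=Retreat action=A_PING
2. target_seen: (Retreat) → mode=Retreat action=A_HALT
3. low_battery: (Retreat) → mode=Standby action=A_TURN
4. obstacle: (Standby) → mode=Standby action=A_HALT
5. target_seen: (Standby) → mode=Standby action=A_RELEASE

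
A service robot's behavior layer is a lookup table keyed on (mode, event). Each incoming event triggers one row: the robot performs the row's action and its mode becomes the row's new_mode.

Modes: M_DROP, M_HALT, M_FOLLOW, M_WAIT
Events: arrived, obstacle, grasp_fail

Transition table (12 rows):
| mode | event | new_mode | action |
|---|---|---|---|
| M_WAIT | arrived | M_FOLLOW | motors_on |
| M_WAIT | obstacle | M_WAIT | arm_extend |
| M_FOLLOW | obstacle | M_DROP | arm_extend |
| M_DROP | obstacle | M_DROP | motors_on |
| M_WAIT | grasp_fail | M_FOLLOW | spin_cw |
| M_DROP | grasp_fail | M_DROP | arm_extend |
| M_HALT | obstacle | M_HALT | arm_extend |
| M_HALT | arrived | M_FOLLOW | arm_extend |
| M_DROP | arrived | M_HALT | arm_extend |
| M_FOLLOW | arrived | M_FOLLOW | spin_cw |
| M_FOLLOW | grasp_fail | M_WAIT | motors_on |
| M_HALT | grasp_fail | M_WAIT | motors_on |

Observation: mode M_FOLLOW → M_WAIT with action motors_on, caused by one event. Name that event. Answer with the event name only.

try arrived: (M_FOLLOW, arrived) → (M_FOLLOW, spin_cw)
try obstacle: (M_FOLLOW, obstacle) → (M_DROP, arm_extend)
try grasp_fail: (M_FOLLOW, grasp_fail) → (M_WAIT, motors_on)  ← matches

grasp_fail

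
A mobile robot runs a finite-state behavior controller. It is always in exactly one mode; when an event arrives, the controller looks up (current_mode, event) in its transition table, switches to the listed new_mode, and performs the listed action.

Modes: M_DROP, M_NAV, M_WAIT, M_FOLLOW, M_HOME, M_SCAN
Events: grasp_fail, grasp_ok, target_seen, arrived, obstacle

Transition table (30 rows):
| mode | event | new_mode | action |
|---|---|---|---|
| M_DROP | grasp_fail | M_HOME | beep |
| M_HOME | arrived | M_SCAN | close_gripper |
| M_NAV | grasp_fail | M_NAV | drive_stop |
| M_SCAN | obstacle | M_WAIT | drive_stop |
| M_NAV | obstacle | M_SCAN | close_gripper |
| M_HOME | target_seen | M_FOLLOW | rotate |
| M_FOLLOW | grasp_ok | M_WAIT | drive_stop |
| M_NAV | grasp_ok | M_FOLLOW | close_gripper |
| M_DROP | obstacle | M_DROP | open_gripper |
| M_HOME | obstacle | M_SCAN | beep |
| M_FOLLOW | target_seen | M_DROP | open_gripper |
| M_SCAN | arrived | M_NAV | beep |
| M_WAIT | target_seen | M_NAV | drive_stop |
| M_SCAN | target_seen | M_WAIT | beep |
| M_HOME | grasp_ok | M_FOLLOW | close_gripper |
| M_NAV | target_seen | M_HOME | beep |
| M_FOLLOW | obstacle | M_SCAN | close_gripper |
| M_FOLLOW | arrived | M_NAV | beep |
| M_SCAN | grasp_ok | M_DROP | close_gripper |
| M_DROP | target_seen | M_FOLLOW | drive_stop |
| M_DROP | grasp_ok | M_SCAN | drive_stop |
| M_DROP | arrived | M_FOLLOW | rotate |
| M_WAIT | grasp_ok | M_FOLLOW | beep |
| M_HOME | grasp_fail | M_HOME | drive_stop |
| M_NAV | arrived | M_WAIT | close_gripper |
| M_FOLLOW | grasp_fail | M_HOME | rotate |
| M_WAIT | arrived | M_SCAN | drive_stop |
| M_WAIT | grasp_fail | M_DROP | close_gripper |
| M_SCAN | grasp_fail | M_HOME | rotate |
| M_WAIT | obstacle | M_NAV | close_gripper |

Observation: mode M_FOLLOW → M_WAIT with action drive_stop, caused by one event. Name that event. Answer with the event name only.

try grasp_fail: (M_FOLLOW, grasp_fail) → (M_HOME, rotate)
try grasp_ok: (M_FOLLOW, grasp_ok) → (M_WAIT, drive_stop)  ← matches
try target_seen: (M_FOLLOW, target_seen) → (M_DROP, open_gripper)
try arrived: (M_FOLLOW, arrived) → (M_NAV, beep)
try obstacle: (M_FOLLOW, obstacle) → (M_SCAN, close_gripper)

grasp_ok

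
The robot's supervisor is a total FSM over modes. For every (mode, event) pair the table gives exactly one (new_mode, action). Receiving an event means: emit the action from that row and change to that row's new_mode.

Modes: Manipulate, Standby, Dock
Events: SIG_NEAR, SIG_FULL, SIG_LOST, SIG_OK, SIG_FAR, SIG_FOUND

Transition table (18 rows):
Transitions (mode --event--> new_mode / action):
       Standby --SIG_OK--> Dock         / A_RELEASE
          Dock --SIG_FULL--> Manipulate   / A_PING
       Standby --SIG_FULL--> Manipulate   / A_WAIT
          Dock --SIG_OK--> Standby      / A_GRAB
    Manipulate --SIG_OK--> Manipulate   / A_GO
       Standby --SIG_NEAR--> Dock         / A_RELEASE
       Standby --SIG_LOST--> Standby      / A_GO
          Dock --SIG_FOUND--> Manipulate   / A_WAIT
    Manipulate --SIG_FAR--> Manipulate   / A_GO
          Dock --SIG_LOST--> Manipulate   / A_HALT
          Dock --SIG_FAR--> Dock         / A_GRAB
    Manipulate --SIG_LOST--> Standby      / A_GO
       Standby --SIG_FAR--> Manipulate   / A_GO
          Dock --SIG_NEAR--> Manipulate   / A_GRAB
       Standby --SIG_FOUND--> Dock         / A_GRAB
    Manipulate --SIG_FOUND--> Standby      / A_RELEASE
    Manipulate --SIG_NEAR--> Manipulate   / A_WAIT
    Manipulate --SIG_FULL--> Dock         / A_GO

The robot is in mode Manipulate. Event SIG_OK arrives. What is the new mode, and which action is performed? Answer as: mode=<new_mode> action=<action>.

current mode = Manipulate; filter table to that mode:
  (Manipulate, SIG_OK) → (Manipulate, A_GO)  ← event matches
  (Manipulate, SIG_FAR) → (Manipulate, A_GO)
  (Manipulate, SIG_LOST) → (Standby, A_GO)
  (Manipulate, SIG_FOUND) → (Standby, A_RELEASE)
  (Manipulate, SIG_NEAR) → (Manipulate, A_WAIT)
  (Manipulate, SIG_FULL) → (Dock, A_GO)
event = SIG_OK selects (Manipulate, A_GO)

mode=Manipulate action=A_GO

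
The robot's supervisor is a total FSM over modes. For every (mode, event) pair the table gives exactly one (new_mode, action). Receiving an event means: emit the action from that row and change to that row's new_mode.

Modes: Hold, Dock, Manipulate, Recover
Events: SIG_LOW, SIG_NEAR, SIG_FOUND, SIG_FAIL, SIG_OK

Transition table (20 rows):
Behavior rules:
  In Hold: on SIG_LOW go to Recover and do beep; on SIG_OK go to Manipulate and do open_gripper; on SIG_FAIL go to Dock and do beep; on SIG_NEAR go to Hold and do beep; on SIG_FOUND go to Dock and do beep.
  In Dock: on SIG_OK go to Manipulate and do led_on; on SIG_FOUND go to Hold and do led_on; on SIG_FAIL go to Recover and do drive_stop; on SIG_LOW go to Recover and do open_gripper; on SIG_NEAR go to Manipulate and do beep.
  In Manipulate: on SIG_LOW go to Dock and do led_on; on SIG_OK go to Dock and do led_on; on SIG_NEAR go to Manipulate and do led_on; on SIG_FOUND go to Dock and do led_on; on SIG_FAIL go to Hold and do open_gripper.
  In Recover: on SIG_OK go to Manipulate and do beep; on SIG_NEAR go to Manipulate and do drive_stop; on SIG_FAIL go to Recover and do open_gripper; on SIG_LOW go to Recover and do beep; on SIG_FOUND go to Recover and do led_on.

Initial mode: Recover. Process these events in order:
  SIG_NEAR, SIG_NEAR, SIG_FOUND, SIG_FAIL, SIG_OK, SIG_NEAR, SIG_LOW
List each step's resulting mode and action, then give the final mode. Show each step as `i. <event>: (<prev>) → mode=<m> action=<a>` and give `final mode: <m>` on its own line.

1. SIG_NEAR: (Recover) → mode=Manipulate action=drive_stop
2. SIG_NEAR: (Manipulate) → mode=Manipulate action=led_on
3. SIG_FOUND: (Manipulate) → mode=Dock action=led_on
4. SIG_FAIL: (Dock) → mode=Recover action=drive_stop
5. SIG_OK: (Recover) → mode=Manipulate action=beep
6. SIG_NEAR: (Manipulate) → mode=Manipulate action=led_on
7. SIG_LOW: (Manipulate) → mode=Dock action=led_on

final mode: Dock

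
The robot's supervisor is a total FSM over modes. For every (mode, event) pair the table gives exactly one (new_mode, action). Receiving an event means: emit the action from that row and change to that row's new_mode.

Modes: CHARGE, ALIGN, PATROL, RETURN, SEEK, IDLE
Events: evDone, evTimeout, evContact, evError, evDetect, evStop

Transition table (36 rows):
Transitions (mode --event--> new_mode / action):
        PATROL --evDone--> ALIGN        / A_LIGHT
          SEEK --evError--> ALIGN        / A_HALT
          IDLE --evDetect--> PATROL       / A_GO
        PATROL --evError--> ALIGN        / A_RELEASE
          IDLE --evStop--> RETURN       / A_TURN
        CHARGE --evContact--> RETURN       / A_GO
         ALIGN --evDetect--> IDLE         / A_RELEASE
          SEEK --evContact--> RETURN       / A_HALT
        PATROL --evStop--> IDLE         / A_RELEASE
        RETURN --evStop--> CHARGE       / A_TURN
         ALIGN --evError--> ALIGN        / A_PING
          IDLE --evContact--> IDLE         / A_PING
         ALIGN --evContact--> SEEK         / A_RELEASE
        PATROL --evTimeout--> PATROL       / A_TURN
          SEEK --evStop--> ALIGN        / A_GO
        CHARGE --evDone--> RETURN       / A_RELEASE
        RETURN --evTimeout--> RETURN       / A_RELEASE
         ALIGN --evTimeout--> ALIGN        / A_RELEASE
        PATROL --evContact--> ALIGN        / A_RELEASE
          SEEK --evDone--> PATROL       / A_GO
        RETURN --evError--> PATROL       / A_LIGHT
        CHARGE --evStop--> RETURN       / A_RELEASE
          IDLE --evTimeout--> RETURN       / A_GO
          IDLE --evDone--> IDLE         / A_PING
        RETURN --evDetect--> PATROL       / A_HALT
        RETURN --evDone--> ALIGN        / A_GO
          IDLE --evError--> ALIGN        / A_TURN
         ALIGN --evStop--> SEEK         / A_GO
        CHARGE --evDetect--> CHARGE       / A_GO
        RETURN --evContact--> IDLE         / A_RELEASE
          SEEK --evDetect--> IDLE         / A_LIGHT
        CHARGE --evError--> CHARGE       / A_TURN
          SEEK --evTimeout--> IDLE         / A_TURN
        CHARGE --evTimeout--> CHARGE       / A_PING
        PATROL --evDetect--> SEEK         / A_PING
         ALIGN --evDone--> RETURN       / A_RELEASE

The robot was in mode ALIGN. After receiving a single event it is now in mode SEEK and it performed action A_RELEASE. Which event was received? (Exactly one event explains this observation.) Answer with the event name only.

evContact

try evDone: (ALIGN, evDone) → (RETURN, A_RELEASE)
try evTimeout: (ALIGN, evTimeout) → (ALIGN, A_RELEASE)
try evContact: (ALIGN, evContact) → (SEEK, A_RELEASE)  ← matches
try evError: (ALIGN, evError) → (ALIGN, A_PING)
try evDetect: (ALIGN, evDetect) → (IDLE, A_RELEASE)
try evStop: (ALIGN, evStop) → (SEEK, A_GO)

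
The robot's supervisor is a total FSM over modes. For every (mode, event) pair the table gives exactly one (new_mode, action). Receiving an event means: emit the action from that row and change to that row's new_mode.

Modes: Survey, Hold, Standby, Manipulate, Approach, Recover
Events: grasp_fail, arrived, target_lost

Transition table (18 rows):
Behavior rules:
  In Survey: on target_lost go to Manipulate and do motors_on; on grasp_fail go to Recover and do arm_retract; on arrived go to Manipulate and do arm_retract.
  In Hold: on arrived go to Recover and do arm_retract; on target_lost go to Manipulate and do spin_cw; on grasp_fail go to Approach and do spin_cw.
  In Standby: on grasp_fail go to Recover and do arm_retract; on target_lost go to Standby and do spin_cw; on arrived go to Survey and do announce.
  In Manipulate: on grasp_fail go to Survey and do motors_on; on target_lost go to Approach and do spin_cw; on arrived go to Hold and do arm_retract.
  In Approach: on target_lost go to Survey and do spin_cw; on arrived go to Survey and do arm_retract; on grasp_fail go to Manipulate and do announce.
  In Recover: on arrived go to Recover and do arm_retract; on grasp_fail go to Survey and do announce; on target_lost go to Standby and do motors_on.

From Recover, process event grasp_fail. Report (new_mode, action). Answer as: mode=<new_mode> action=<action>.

mode=Survey action=announce

current mode = Recover; filter table to that mode:
  (Recover, arrived) → (Recover, arm_retract)
  (Recover, grasp_fail) → (Survey, announce)  ← event matches
  (Recover, target_lost) → (Standby, motors_on)
event = grasp_fail selects (Survey, announce)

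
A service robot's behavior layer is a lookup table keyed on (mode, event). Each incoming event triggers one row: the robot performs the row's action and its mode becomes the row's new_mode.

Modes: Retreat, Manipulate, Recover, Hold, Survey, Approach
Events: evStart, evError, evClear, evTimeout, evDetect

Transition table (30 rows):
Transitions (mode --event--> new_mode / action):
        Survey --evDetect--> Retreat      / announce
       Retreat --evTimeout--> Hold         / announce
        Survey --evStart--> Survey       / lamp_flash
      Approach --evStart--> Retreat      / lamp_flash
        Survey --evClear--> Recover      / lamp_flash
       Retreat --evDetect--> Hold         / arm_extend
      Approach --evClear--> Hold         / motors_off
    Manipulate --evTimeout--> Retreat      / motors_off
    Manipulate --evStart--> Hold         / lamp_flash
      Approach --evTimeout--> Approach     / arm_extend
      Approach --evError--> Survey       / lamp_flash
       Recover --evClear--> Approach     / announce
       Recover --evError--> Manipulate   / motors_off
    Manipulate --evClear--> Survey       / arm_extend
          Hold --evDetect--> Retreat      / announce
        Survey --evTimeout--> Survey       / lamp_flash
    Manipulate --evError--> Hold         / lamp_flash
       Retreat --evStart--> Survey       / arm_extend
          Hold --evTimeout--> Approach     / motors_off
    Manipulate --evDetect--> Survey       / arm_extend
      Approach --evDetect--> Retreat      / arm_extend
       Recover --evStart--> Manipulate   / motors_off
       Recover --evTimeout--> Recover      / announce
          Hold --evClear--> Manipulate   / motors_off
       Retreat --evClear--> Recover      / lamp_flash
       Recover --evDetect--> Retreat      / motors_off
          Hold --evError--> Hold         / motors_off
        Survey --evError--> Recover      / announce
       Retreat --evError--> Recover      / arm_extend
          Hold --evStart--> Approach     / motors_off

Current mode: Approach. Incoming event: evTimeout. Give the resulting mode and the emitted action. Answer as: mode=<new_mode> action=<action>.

current mode = Approach; filter table to that mode:
  (Approach, evStart) → (Retreat, lamp_flash)
  (Approach, evClear) → (Hold, motors_off)
  (Approach, evTimeout) → (Approach, arm_extend)  ← event matches
  (Approach, evError) → (Survey, lamp_flash)
  (Approach, evDetect) → (Retreat, arm_extend)
event = evTimeout selects (Approach, arm_extend)

mode=Approach action=arm_extend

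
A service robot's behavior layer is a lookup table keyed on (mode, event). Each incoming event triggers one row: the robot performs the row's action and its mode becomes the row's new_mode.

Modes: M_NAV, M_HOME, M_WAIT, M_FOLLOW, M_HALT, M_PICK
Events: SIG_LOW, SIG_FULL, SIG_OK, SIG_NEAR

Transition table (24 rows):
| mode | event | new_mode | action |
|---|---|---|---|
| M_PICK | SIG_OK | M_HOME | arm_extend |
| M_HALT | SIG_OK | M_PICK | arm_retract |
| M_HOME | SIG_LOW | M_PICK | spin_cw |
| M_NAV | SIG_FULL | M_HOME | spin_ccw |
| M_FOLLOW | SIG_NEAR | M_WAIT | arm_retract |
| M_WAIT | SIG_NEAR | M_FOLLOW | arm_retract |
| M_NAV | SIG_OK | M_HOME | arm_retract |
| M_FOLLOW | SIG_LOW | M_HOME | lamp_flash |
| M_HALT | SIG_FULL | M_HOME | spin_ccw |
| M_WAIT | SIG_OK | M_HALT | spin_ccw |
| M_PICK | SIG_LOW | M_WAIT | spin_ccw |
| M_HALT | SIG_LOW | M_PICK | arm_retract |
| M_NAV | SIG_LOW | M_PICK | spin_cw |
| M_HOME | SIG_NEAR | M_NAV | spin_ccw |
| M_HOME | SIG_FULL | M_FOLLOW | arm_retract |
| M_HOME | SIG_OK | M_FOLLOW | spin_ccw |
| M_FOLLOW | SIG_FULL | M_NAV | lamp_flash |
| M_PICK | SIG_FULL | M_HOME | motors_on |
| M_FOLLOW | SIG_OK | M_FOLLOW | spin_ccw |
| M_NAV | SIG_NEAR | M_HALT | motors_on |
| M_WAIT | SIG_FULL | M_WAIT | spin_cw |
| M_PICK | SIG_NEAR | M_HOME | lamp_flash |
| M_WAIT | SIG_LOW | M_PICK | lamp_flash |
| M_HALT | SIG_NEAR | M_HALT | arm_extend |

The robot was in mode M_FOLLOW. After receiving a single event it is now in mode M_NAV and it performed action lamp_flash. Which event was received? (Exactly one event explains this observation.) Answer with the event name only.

try SIG_LOW: (M_FOLLOW, SIG_LOW) → (M_HOME, lamp_flash)
try SIG_FULL: (M_FOLLOW, SIG_FULL) → (M_NAV, lamp_flash)  ← matches
try SIG_OK: (M_FOLLOW, SIG_OK) → (M_FOLLOW, spin_ccw)
try SIG_NEAR: (M_FOLLOW, SIG_NEAR) → (M_WAIT, arm_retract)

SIG_FULL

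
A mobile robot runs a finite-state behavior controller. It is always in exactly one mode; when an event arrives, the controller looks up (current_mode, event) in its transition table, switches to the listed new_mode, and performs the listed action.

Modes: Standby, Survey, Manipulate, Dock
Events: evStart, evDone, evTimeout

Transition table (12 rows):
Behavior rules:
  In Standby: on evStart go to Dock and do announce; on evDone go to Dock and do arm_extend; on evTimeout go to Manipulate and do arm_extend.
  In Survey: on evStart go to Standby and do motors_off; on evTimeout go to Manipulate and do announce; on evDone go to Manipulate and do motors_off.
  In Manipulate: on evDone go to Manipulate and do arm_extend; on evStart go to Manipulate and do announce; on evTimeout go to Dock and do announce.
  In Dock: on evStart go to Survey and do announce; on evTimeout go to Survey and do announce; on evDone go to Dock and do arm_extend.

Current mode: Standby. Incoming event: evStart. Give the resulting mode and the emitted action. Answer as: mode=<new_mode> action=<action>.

mode=Dock action=announce

current mode = Standby; filter table to that mode:
  (Standby, evStart) → (Dock, announce)  ← event matches
  (Standby, evDone) → (Dock, arm_extend)
  (Standby, evTimeout) → (Manipulate, arm_extend)
event = evStart selects (Dock, announce)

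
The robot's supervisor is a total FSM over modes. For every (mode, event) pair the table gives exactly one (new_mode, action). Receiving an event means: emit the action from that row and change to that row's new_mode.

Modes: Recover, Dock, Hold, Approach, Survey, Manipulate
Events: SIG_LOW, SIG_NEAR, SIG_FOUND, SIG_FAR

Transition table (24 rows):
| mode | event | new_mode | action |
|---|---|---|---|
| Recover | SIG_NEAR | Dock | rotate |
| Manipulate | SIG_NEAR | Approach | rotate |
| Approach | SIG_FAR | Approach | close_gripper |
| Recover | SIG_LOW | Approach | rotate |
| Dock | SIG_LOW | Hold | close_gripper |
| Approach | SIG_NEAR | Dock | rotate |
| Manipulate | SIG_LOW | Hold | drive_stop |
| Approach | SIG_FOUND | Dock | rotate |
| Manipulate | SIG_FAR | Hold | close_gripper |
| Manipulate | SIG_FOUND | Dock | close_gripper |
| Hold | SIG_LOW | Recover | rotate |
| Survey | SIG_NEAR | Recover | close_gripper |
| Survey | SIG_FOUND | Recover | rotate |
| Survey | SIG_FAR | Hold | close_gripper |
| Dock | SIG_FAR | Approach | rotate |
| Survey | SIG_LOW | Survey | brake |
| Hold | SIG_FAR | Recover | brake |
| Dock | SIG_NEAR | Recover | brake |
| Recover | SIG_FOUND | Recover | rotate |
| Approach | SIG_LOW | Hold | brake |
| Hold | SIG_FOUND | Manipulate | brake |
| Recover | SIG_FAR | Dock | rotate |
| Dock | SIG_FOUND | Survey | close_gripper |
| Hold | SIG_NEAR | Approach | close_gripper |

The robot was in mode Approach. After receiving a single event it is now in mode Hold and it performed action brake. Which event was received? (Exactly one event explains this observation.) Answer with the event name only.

try SIG_LOW: (Approach, SIG_LOW) → (Hold, brake)  ← matches
try SIG_NEAR: (Approach, SIG_NEAR) → (Dock, rotate)
try SIG_FOUND: (Approach, SIG_FOUND) → (Dock, rotate)
try SIG_FAR: (Approach, SIG_FAR) → (Approach, close_gripper)

SIG_LOW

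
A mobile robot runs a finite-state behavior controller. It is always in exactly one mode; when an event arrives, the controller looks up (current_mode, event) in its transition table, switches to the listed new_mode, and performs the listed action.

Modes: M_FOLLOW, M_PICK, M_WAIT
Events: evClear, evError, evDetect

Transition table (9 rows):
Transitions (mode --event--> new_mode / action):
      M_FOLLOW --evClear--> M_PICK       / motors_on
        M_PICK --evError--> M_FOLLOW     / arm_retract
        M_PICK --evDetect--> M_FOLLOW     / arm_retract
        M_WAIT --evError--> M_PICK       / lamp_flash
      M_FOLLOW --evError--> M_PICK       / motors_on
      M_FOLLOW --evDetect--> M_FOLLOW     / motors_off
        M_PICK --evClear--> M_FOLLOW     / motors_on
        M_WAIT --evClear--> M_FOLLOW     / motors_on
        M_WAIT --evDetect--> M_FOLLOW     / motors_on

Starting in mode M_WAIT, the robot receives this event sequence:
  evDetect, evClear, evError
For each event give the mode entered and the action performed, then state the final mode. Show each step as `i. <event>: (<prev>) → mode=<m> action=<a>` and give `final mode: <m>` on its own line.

final mode: M_FOLLOW

1. evDetect: (M_WAIT) → mode=M_FOLLOW action=motors_on
2. evClear: (M_FOLLOW) → mode=M_PICK action=motors_on
3. evError: (M_PICK) → mode=M_FOLLOW action=arm_retract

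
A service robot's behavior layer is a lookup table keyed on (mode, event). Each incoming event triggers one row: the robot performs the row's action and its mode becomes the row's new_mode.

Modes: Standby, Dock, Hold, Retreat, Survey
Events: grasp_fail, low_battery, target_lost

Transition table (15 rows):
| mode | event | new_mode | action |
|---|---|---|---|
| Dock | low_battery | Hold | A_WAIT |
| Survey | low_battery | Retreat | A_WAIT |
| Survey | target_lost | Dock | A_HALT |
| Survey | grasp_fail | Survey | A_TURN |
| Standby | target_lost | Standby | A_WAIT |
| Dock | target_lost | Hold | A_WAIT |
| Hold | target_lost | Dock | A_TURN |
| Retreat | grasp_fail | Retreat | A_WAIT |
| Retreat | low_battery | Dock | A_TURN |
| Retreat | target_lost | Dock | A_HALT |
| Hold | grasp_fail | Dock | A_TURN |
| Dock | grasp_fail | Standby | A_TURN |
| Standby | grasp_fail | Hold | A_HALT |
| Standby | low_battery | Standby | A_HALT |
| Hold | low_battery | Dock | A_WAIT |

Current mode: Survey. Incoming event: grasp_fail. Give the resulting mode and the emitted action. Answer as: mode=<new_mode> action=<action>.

current mode = Survey; filter table to that mode:
  (Survey, low_battery) → (Retreat, A_WAIT)
  (Survey, target_lost) → (Dock, A_HALT)
  (Survey, grasp_fail) → (Survey, A_TURN)  ← event matches
event = grasp_fail selects (Survey, A_TURN)

mode=Survey action=A_TURN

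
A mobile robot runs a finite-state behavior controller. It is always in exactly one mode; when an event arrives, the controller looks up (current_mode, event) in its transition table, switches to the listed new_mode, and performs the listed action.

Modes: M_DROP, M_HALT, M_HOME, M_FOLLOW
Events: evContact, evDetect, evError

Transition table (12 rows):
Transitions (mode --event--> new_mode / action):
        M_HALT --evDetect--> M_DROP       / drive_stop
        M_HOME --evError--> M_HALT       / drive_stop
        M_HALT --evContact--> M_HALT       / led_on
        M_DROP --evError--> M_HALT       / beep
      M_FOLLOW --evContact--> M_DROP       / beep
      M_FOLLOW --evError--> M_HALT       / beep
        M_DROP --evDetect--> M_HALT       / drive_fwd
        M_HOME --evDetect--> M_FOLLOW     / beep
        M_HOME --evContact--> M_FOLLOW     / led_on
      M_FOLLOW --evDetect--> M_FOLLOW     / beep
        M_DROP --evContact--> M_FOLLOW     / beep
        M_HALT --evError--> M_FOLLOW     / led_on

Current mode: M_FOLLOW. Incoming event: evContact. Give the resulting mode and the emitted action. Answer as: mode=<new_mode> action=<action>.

current mode = M_FOLLOW; filter table to that mode:
  (M_FOLLOW, evContact) → (M_DROP, beep)  ← event matches
  (M_FOLLOW, evError) → (M_HALT, beep)
  (M_FOLLOW, evDetect) → (M_FOLLOW, beep)
event = evContact selects (M_DROP, beep)

mode=M_DROP action=beep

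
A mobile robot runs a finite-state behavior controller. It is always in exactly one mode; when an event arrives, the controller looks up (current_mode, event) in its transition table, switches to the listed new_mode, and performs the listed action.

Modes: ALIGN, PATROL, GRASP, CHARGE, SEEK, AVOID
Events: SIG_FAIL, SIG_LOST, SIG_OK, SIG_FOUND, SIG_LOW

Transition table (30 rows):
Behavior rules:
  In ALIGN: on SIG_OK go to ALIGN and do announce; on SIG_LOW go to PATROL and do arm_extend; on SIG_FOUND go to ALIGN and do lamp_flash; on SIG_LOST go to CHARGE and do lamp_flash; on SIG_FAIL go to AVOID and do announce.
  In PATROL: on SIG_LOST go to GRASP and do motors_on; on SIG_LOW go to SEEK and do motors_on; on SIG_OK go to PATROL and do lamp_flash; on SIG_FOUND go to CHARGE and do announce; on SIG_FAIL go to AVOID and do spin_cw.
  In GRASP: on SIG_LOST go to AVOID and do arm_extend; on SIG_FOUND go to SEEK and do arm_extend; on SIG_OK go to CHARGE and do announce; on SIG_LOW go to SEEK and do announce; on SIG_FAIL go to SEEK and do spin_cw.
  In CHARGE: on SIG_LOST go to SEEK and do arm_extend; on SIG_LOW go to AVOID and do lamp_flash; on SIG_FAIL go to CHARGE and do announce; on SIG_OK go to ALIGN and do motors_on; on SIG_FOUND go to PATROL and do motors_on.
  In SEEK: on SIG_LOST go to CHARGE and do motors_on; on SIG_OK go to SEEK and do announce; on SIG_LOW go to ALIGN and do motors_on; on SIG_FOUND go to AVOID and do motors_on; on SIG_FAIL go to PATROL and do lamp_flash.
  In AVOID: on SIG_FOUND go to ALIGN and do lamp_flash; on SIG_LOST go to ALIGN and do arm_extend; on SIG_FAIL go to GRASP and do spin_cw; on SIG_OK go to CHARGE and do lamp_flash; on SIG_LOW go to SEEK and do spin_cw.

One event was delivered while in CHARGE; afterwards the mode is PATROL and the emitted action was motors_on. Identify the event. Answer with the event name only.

SIG_FOUND

try SIG_FAIL: (CHARGE, SIG_FAIL) → (CHARGE, announce)
try SIG_LOST: (CHARGE, SIG_LOST) → (SEEK, arm_extend)
try SIG_OK: (CHARGE, SIG_OK) → (ALIGN, motors_on)
try SIG_FOUND: (CHARGE, SIG_FOUND) → (PATROL, motors_on)  ← matches
try SIG_LOW: (CHARGE, SIG_LOW) → (AVOID, lamp_flash)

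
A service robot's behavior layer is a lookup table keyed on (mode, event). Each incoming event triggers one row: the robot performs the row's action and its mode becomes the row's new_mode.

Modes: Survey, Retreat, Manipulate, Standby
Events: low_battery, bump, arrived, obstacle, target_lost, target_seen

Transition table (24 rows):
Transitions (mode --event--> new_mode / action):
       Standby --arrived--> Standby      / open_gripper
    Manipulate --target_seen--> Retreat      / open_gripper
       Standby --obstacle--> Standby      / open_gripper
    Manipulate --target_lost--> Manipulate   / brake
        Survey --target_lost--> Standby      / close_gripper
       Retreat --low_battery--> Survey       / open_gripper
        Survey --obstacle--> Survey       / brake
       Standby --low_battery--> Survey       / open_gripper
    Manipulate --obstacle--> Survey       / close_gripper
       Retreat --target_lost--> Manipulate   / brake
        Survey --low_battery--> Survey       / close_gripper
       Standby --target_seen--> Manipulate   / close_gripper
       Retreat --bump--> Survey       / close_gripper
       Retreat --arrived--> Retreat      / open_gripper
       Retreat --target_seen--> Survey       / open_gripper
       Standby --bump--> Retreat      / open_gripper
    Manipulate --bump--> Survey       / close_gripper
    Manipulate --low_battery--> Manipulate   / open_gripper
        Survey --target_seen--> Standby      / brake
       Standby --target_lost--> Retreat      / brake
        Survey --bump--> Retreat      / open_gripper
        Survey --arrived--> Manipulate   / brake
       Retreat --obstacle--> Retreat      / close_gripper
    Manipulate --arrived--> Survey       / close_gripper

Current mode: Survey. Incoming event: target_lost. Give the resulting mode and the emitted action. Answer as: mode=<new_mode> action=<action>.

current mode = Survey; filter table to that mode:
  (Survey, target_lost) → (Standby, close_gripper)  ← event matches
  (Survey, obstacle) → (Survey, brake)
  (Survey, low_battery) → (Survey, close_gripper)
  (Survey, target_seen) → (Standby, brake)
  (Survey, bump) → (Retreat, open_gripper)
  (Survey, arrived) → (Manipulate, brake)
event = target_lost selects (Standby, close_gripper)

mode=Standby action=close_gripper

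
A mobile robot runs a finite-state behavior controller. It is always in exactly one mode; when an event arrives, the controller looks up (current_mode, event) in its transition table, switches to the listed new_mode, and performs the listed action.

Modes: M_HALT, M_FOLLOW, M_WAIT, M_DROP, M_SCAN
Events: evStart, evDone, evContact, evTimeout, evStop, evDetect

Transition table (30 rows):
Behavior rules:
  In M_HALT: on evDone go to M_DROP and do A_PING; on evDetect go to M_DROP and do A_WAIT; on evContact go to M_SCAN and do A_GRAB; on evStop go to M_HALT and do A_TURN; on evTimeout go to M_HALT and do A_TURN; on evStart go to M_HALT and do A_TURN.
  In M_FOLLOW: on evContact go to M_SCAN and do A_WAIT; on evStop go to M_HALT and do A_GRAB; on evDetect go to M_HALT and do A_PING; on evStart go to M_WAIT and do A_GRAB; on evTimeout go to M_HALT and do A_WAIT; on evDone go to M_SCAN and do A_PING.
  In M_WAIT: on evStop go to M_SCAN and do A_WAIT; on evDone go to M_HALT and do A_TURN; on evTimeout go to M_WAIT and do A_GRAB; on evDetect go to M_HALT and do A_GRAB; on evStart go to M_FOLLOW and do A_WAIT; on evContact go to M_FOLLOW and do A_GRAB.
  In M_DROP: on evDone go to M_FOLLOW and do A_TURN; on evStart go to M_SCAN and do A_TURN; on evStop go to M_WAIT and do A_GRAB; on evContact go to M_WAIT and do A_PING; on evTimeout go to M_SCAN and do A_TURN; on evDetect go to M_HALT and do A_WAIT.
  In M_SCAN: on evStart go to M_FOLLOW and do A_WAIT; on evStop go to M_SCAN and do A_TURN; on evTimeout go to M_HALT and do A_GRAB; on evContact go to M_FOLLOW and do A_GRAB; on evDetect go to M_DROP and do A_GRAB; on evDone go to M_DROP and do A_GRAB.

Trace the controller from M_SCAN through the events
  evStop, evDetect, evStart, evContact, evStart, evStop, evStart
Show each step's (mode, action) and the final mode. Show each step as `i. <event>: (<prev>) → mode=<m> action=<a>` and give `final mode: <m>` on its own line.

1. evStop: (M_SCAN) → mode=M_SCAN action=A_TURN
2. evDetect: (M_SCAN) → mode=M_DROP action=A_GRAB
3. evStart: (M_DROP) → mode=M_SCAN action=A_TURN
4. evContact: (M_SCAN) → mode=M_FOLLOW action=A_GRAB
5. evStart: (M_FOLLOW) → mode=M_WAIT action=A_GRAB
6. evStop: (M_WAIT) → mode=M_SCAN action=A_WAIT
7. evStart: (M_SCAN) → mode=M_FOLLOW action=A_WAIT

final mode: M_FOLLOW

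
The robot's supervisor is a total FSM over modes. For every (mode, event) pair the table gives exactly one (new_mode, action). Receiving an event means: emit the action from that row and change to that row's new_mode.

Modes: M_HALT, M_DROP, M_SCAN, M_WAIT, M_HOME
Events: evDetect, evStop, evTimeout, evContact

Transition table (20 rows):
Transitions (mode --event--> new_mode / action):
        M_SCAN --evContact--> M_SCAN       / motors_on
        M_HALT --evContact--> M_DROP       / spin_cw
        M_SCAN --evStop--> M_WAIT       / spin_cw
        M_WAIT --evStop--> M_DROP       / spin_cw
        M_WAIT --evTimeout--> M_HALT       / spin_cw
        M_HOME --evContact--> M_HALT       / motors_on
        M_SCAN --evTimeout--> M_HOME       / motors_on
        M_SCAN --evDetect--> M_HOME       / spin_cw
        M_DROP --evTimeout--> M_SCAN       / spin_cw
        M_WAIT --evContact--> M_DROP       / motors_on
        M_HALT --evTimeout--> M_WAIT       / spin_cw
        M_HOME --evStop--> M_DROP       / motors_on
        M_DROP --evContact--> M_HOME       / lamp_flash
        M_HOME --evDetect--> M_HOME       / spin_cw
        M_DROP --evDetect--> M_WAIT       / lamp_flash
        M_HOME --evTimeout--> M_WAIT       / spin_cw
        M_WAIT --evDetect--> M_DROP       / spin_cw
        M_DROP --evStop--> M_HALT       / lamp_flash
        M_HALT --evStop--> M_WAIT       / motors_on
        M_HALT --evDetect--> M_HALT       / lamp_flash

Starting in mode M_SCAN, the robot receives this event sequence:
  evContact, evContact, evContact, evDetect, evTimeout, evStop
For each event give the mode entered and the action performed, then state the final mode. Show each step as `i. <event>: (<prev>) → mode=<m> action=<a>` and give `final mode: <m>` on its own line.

final mode: M_DROP

1. evContact: (M_SCAN) → mode=M_SCAN action=motors_on
2. evContact: (M_SCAN) → mode=M_SCAN action=motors_on
3. evContact: (M_SCAN) → mode=M_SCAN action=motors_on
4. evDetect: (M_SCAN) → mode=M_HOME action=spin_cw
5. evTimeout: (M_HOME) → mode=M_WAIT action=spin_cw
6. evStop: (M_WAIT) → mode=M_DROP action=spin_cw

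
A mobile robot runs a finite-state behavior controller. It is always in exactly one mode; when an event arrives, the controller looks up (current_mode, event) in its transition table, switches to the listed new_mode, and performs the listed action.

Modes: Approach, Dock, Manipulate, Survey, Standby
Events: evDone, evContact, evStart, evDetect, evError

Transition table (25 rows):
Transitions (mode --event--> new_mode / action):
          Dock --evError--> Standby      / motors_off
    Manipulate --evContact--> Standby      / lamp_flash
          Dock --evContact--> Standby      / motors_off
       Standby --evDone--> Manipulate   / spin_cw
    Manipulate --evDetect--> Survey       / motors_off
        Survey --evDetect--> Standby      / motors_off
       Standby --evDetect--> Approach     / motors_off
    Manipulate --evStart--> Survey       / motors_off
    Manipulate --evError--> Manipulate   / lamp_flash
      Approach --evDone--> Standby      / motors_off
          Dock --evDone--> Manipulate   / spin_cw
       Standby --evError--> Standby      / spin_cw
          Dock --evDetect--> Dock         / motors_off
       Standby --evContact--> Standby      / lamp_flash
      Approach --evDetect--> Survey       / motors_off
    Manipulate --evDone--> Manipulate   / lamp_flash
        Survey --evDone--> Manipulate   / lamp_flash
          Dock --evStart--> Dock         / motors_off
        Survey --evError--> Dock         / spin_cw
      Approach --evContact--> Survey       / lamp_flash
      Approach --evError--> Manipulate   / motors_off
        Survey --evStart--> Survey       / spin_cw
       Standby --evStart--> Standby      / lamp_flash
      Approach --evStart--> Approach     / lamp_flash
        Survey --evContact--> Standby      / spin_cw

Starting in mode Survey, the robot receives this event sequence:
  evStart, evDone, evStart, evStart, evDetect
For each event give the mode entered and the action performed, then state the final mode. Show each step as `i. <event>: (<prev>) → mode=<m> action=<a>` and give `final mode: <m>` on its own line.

final mode: Standby

1. evStart: (Survey) → mode=Survey action=spin_cw
2. evDone: (Survey) → mode=Manipulate action=lamp_flash
3. evStart: (Manipulate) → mode=Survey action=motors_off
4. evStart: (Survey) → mode=Survey action=spin_cw
5. evDetect: (Survey) → mode=Standby action=motors_off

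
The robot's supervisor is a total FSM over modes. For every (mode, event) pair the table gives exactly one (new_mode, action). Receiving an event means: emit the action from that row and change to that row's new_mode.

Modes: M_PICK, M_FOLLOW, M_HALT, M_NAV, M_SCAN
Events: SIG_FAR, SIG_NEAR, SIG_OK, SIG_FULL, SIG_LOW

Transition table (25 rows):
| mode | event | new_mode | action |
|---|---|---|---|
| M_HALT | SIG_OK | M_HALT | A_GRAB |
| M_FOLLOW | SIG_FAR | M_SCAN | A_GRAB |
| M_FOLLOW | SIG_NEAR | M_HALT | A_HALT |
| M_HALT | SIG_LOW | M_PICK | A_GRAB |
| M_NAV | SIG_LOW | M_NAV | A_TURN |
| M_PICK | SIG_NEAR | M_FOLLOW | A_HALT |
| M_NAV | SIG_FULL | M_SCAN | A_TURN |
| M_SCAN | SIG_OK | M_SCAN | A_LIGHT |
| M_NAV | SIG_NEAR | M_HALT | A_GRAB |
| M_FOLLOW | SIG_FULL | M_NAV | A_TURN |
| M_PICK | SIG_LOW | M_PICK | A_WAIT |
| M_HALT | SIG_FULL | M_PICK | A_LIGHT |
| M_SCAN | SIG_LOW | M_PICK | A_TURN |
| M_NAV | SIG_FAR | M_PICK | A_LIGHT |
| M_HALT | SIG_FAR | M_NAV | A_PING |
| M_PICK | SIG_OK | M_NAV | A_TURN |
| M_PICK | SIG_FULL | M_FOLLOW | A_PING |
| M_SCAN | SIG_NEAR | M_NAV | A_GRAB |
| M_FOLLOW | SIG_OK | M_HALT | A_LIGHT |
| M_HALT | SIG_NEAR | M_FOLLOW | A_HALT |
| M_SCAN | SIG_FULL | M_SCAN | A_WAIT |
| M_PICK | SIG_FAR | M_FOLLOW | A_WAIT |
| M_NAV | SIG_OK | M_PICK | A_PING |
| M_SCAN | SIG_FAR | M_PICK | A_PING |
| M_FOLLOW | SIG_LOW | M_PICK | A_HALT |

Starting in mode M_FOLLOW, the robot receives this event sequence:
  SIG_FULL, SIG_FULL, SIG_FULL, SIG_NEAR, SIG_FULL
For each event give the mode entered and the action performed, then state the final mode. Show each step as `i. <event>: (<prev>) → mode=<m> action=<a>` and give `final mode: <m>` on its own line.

final mode: M_SCAN

1. SIG_FULL: (M_FOLLOW) → mode=M_NAV action=A_TURN
2. SIG_FULL: (M_NAV) → mode=M_SCAN action=A_TURN
3. SIG_FULL: (M_SCAN) → mode=M_SCAN action=A_WAIT
4. SIG_NEAR: (M_SCAN) → mode=M_NAV action=A_GRAB
5. SIG_FULL: (M_NAV) → mode=M_SCAN action=A_TURN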